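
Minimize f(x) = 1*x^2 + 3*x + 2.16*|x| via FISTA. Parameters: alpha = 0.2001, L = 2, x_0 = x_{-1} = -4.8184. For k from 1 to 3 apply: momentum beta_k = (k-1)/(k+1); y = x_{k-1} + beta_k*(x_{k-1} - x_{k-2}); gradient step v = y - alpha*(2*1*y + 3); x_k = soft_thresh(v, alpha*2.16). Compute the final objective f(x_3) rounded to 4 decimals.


FISTA on f(x) = 1*x^2 + 3*x + 2.16*|x|
L = 2, alpha = 0.2001
Iteration 1: beta = 0.0, y = -4.8184 + 0.0*(-4.8184 + 4.8184) = -4.8184
  grad(y) = -6.6368, v = y - alpha*grad = -3.4904
  prox(v) = soft_thresh(-3.4904, 0.4322) = -3.0582
Iteration 2: beta = 0.3333, y = -3.0582 + 0.3333*(-3.0582 + 4.8184) = -2.4714
  grad(y) = -1.9428, v = y - alpha*grad = -2.0827
  prox(v) = soft_thresh(-2.0827, 0.4322) = -1.6504
Iteration 3: beta = 0.5, y = -1.6504 + 0.5*(-1.6504 + 3.0582) = -0.9466
  grad(y) = 1.1068, v = y - alpha*grad = -1.1681
  prox(v) = soft_thresh(-1.1681, 0.4322) = -0.7358
f(x_3) = 1*(-0.7358)^2 + 3*(-0.7358) + 2.16*|-0.7358| = -0.0766


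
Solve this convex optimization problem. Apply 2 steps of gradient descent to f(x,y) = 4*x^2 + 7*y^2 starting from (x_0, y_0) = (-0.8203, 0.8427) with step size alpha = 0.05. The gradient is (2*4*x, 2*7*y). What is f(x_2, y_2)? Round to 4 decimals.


Gradient descent on f(x,y) = 4*x^2 + 7*y^2.
Starting point: (-0.8203, 0.8427), alpha = 0.05
Step 1: grad_x = 2*4*-0.8203 = -6.5624, grad_y = 2*7*0.8427 = 11.7978
  x_1 = -0.8203 - 0.05*-6.5624 = -0.4922
  y_1 = 0.8427 - 0.05*11.7978 = 0.2528
Step 2: grad_x = 2*4*-0.4922 = -3.9374, grad_y = 2*7*0.2528 = 3.5393
  x_2 = -0.4922 - 0.05*-3.9374 = -0.2953
  y_2 = 0.2528 - 0.05*3.5393 = 0.0758
f(-0.2953, 0.0758) = 4*(-0.2953)^2 + 7*0.0758^2 = 0.3891


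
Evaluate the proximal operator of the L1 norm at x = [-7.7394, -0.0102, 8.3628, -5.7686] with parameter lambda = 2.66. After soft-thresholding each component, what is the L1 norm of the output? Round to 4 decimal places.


Soft-thresholding with lambda = 2.66:
prox(-7.7394) = sign(-7.7394)*max(|-7.7394| - 2.66, 0) = -5.0794
prox(-0.0102) = sign(-0.0102)*max(|-0.0102| - 2.66, 0) = 0.0
prox(8.3628) = sign(8.3628)*max(|8.3628| - 2.66, 0) = 5.7028
prox(-5.7686) = sign(-5.7686)*max(|-5.7686| - 2.66, 0) = -3.1086
prox(x) = [-5.0794, 0.0, 5.7028, -3.1086]
||prox(x)||_1 = 5.0794 + 0.0 + 5.7028 + 3.1086 = 13.8908


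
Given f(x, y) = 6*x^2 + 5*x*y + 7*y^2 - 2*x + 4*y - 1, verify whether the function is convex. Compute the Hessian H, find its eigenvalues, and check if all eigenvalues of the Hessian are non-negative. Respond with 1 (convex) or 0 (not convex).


The Hessian of f(x,y) = 6*x^2 + 5*x*y + 7*y^2 - 2*x + 4*y - 1 is:
H = [[12, 5], [5, 14]]
Trace = 12 + 14 = 26
Determinant = 12*14 - (5)^2 = 143
Discriminant = (26)^2 - 4*143 = 104.0
Eigenvalues: lambda_1 = 7.901, lambda_2 = 18.099
The function is convex.

1


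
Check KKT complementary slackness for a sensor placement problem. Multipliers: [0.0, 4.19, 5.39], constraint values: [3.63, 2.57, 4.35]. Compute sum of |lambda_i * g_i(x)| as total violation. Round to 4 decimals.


KKT complementary slackness check:
lambda_1 * g_1 = 0.0 * 3.63 = 0.0
lambda_2 * g_2 = 4.19 * 2.57 = 10.7683
lambda_3 * g_3 = 5.39 * 4.35 = 23.4465
Total violation = 0.0 + 10.7683 + 23.4465 = 34.2148


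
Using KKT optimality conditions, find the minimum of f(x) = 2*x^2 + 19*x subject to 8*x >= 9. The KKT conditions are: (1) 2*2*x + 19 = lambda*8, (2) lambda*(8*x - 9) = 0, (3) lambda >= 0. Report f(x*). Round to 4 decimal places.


Step 1: Try lambda = 0 (constraint inactive).
x_unc = -19/(2*2) = -4.75
Check: 8*-4.75 = -38.0 < 9 -- violated!
Step 2: Constraint must be active: 8*x = 9
x* = 9/8 = 1.125
lambda = (2*2*1.125 + 19)/8 = 2.9375
Step 3: Compute optimal value.
f(x*) = 2*1.125^2 + 19*1.125 = 23.9063


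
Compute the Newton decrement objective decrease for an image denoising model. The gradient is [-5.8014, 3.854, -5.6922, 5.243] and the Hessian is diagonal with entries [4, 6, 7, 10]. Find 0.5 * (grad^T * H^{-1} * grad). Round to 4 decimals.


Step 1: H is diagonal, so H^(-1) * g = [-1.4504, 0.6423, -0.8132, 0.5243].
Step 2: g^T H^(-1) g = sum_i g_i^2 / H_ii
  = (-5.8014)^2/4 + (3.854)^2/6 + (-5.6922)^2/7 + (5.243)^2/10
  = 8.4141 + 2.4756 + 4.6287 + 2.7489 = 18.2673
Step 3: Objective decrease = 0.5 * g^T H^(-1) g = 9.1336


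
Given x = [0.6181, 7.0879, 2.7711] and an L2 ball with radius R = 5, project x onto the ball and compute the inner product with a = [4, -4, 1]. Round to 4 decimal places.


Step 1: Compute ||x|| (intermediates to 6 decimals).
||x|| = sqrt(0.6181^2 + 7.0879^2 + 2.7711^2) = 7.635402
Step 2: Project.
Since ||x|| > R, scale = R/||x|| = 5/7.635402 = 0.654844, proj(x) = scale * x
proj(x) = [0.404759, 4.641469, 1.814638]
Step 3: Dot product.
a^T * proj(x) = 4*0.404759 - 4*4.641469 + 1*1.814638 = -15.1322


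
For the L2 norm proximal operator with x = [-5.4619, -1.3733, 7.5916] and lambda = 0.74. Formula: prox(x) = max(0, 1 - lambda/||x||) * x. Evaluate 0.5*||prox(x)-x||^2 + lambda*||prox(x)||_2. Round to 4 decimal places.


Step 1: Compute ||x||.
||x|| = 9.4525
Step 2: Compute scaling factor.
scale = max(0, 1 - 0.74/9.4525) = 0.9217
Step 3: prox(x) = [-5.0343, -1.2658, 6.9973]
||prox(x)|| = 8.7125
Step 4: Proximal objective.
0.5*||prox-x||^2 = 0.2738
lambda*||prox|| = 6.4473
Total = 6.7211


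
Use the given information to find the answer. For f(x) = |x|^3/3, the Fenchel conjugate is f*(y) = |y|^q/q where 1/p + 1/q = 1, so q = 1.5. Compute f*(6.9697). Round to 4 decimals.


The conjugate exponent q satisfies 1/p + 1/q = 1.
p = 3, so q = 3/(3 - 1) = 1.5
|y|^q = 6.9697^1.5 = 18.4001
f*(6.9697) = 18.4001 / 1.5 = 12.2668


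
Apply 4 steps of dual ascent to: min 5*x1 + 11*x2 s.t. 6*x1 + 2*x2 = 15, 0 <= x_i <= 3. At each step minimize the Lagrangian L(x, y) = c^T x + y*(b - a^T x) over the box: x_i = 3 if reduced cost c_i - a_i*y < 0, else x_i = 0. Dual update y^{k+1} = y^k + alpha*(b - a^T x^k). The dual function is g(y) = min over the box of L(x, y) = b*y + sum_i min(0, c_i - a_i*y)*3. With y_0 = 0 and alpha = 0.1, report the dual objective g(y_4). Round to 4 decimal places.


Dual ascent for LP: min 5*x1 + 11*x2, 6*x1 + 2*x2 = 15, 0 <= x_i <= 3
Step 1: y^k = 0.0, reduced costs: (5.0, 11.0)
  x^k = (0.0, 0.0), subgradient = b - a^T x = 15.0
  y^{k+1} = 0.0 + 0.1*15.0 = 1.5
Step 2: y^k = 1.5, reduced costs: (-4.0, 8.0)
  x^k = (3.0, 0.0), subgradient = b - a^T x = -3.0
  y^{k+1} = 1.5 + 0.1*-3.0 = 1.2
Step 3: y^k = 1.2, reduced costs: (-2.2, 8.6)
  x^k = (3.0, 0.0), subgradient = b - a^T x = -3.0
  y^{k+1} = 1.2 + 0.1*-3.0 = 0.9
Step 4: y^k = 0.9, reduced costs: (-0.4, 9.2)
  x^k = (3.0, 0.0), subgradient = b - a^T x = -3.0
  y^{k+1} = 0.9 + 0.1*-3.0 = 0.6
Dual objective at y_4 = 0.6: reduced costs (1.4, 9.8), box minimizer x = (0.0, 0.0)
g(y_4) = b*y + (c1 - a1*y)*x1 + (c2 - a2*y)*x2 = 15*0.6 + 1.4*0.0 + 9.8*0.0 = 9.0 + 0.0 + 0.0 = 9.0


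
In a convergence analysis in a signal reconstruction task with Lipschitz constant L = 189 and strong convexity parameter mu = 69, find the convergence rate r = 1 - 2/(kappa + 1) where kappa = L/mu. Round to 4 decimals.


Step 1: Compute the condition number.
kappa = L/mu = 189/69 = 2.7391
Step 2: Compute the convergence rate.
r = 1 - 2/(kappa + 1) = 1 - 2*mu/(L + mu) = (L - mu)/(L + mu) = 120/258 = 0.4651


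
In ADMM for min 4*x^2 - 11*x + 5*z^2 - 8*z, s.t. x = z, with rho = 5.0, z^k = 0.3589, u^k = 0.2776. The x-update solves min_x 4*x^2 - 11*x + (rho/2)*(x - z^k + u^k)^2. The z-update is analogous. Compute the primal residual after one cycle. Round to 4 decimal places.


ADMM iteration with rho = 5.0, z^k = 0.3589, u^k = 0.2776
Step 1: x-update.
Minimize 4*x^2 - 11*x + (5.0/2)*(x - 0.3589 + 0.2776)^2
FOC: (2*4 + 5.0)*x = 11 + 5.0*(0.3589 - 0.2776)
x^{k+1} = 0.8774
Step 2: z-update.
Minimize 5*z^2 - 8*z + (5.0/2)*(0.8774 - z + 0.2776)^2
FOC: (2*5 + 5.0)*z = 8 + 5.0*(0.8774 + 0.2776)
z^{k+1} = 0.9183
Step 3: u-update.
u^{k+1} = 0.2776 + 0.8774 - 0.9183 = 0.2367
Step 4: Primal residual = |0.8774 - 0.9183| = 0.0409


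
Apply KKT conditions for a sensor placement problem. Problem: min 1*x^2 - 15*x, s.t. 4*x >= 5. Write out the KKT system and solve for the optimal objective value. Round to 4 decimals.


Step 1: Try lambda = 0 (constraint inactive).
Stationarity: 2*1*x - 15 = 0
x* = 15/(2*1) = 7.5
Check constraint: 4*7.5 = 30.0 >= 5 -- satisfied.
Step 2: Compute optimal value.
f(x*) = 1*7.5^2 - 15*7.5 = -56.25


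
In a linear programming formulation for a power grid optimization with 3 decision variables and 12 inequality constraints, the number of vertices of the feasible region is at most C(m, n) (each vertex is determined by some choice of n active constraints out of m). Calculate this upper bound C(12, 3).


Each vertex corresponds to some choice of n active constraints out of m, so the number of vertices is at most C(m, n) = m! / (n!(m-n)!).
m = 12, n = 3
Numerator: 12 * 11 * 10
Denominator: 3! = 6
C(12, 3) = 220


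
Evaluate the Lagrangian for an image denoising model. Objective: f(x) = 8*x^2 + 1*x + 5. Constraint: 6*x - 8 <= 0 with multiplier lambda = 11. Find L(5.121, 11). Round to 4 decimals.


Step 1: Evaluate f(x).
f(5.121) = 8*5.121^2 + 1*5.121 + 5 = 219.9181
Step 2: Evaluate g(x).
g(5.121) = 6*5.121 - 8 = 22.726
Step 3: Compute Lagrangian.
L = 219.9181 + 11*22.726 = 469.9041


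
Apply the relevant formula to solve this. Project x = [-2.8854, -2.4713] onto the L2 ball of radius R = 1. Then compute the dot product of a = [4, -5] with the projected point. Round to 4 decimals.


Step 1: Compute ||x|| (intermediates to 6 decimals).
||x|| = sqrt((-2.8854)^2 + (-2.4713)^2) = 3.79906
Step 2: Project.
Since ||x|| > R, scale = R/||x|| = 1/3.79906 = 0.263223, proj(x) = scale * x
proj(x) = [-0.759504, -0.650503]
Step 3: Dot product.
a^T * proj(x) = 4*(-0.759504) - 5*(-0.650503) = 0.2145


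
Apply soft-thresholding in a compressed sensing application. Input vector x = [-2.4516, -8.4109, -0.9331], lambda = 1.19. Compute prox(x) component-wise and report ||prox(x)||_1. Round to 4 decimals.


Soft-thresholding with lambda = 1.19:
prox(-2.4516) = sign(-2.4516)*max(|-2.4516| - 1.19, 0) = -1.2616
prox(-8.4109) = sign(-8.4109)*max(|-8.4109| - 1.19, 0) = -7.2209
prox(-0.9331) = sign(-0.9331)*max(|-0.9331| - 1.19, 0) = 0.0
prox(x) = [-1.2616, -7.2209, 0.0]
||prox(x)||_1 = 1.2616 + 7.2209 + 0.0 = 8.4825


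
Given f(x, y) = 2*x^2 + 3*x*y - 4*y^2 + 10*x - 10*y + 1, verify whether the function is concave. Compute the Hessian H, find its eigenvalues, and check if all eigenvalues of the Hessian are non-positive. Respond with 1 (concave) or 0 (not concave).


The Hessian of f(x,y) = 2*x^2 + 3*x*y - 4*y^2 + 10*x - 10*y + 1 is:
H = [[4, 3], [3, -8]]
Trace = 4 - 8 = -4
Determinant = 4*-8 - (3)^2 = -41
Discriminant = (-4)^2 - 4*-41 = 180.0
Eigenvalues: lambda_1 = -8.7082, lambda_2 = 4.7082
The function is not concave.

0


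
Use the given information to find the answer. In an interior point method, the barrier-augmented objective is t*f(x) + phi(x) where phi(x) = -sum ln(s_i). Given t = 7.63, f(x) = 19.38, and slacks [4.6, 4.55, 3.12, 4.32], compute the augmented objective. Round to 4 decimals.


Step 1: Compute log-barrier.
ln values: [1.5261, 1.5151, 1.1378, 1.4633]
phi = -(1.5261 + 1.5151 + 1.1378 + 1.4633) = -5.6423
Step 2: Compute augmented objective.
t*f(x) = 7.63*19.38 = 147.8694
Total = 147.8694 - 5.6423 = 142.2271


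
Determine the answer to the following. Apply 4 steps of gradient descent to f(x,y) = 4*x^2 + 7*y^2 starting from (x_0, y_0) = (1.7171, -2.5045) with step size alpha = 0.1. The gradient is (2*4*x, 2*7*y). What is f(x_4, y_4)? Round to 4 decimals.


Gradient descent on f(x,y) = 4*x^2 + 7*y^2.
Starting point: (1.7171, -2.5045), alpha = 0.1
Step 1: grad_x = 2*4*1.7171 = 13.7368, grad_y = 2*7*-2.5045 = -35.063
  x_1 = 1.7171 - 0.1*13.7368 = 0.3434
  y_1 = -2.5045 - 0.1*-35.063 = 1.0018
Step 2: grad_x = 2*4*0.3434 = 2.7474, grad_y = 2*7*1.0018 = 14.0252
  x_2 = 0.3434 - 0.1*2.7474 = 0.0687
  y_2 = 1.0018 - 0.1*14.0252 = -0.4007
Step 3: grad_x = 2*4*0.0687 = 0.5495, grad_y = 2*7*-0.4007 = -5.6101
  x_3 = 0.0687 - 0.1*0.5495 = 0.0137
  y_3 = -0.4007 - 0.1*-5.6101 = 0.1603
Step 4: grad_x = 2*4*0.0137 = 0.1099, grad_y = 2*7*0.1603 = 2.244
  x_4 = 0.0137 - 0.1*0.1099 = 0.0027
  y_4 = 0.1603 - 0.1*2.244 = -0.0641
f(0.0027, -0.0641) = 4*0.0027^2 + 7*(-0.0641)^2 = 0.0288


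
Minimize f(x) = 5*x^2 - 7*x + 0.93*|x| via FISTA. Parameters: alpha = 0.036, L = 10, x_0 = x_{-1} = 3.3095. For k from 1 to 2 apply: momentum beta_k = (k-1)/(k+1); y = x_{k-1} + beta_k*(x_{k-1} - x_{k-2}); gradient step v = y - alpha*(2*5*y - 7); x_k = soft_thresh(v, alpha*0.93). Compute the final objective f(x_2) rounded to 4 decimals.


FISTA on f(x) = 5*x^2 - 7*x + 0.93*|x|
L = 10, alpha = 0.036
Iteration 1: beta = 0.0, y = 3.3095 + 0.0*(3.3095 - 3.3095) = 3.3095
  grad(y) = 26.095, v = y - alpha*grad = 2.3701
  prox(v) = soft_thresh(2.3701, 0.0335) = 2.3366
Iteration 2: beta = 0.3333, y = 2.3366 + 0.3333*(2.3366 - 3.3095) = 2.0123
  grad(y) = 13.123, v = y - alpha*grad = 1.5399
  prox(v) = soft_thresh(1.5399, 0.0335) = 1.5064
f(x_2) = 5*1.5064^2 - 7*1.5064 + 0.93*|1.5064| = 2.2023


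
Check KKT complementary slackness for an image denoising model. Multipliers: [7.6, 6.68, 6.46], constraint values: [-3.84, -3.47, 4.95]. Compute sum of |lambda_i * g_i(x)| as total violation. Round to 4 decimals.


KKT complementary slackness check:
lambda_1 * g_1 = 7.6 * -3.84 = -29.184
lambda_2 * g_2 = 6.68 * -3.47 = -23.1796
lambda_3 * g_3 = 6.46 * 4.95 = 31.977
Total violation = 29.184 + 23.1796 + 31.977 = 84.3406


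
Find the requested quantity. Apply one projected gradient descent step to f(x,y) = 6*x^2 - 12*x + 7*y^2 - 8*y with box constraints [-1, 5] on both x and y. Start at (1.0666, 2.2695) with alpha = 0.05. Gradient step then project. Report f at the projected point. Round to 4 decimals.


Step 1: Compute gradient at (1.0666, 2.2695).
grad_x = 2*6*1.0666 - 12 = 0.7992
grad_y = 2*7*2.2695 - 8 = 23.773
Step 2: Gradient step.
x_raw = 1.0666 - 0.05*0.7992 = 1.0266
y_raw = 2.2695 - 0.05*23.773 = 1.0809
Step 3: Project onto [-1, 5].
x_proj = clip(1.0266) = 1.0266
y_proj = clip(1.0809) = 1.0809
Step 4: Evaluate f.
f(1.0266, 1.0809) = -6.4649


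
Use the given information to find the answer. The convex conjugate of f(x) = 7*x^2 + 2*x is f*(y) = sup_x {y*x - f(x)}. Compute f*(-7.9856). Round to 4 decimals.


f*(y) = sup_x {y*x - a*x^2 - b*x} = sup_x {(y-b)*x - a*x^2}
FOC: (y - b) - 2a*x = 0 => x* = (y - b)/(2a)
x* = (-7.9856 - 2)/(2*7) = -0.7133
f*(-7.9856) = (y-b)^2/(4a) = (-7.9856 - 2)^2/(4*7)
= 99.7122/28 = 3.5612


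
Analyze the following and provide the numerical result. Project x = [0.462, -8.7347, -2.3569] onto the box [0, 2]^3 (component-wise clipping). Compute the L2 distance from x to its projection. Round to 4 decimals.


Project each component onto [0, 2].
clip(0.462) = 0.462, clip(-8.7347) = 0.0, clip(-2.3569) = 0.0
Projection = [0.462, 0.0, 0.0]
Squared diffs: [0.0, 76.295, 5.555]
Distance = sqrt(81.85) = 9.0471


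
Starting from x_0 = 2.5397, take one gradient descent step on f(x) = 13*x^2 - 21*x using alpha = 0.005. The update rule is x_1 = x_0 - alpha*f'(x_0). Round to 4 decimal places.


We compute the gradient at x_0 and apply the update.
f'(x) = 26*x - 21
f'(2.5397) = 26*2.5397 - 21 = 45.0322
x_1 = 2.5397 - 0.005*45.0322 = 2.3145


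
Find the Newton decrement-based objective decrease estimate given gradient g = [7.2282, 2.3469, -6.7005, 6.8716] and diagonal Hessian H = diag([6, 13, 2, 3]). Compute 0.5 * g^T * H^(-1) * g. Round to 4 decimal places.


Step 1: H is diagonal, so H^(-1) * g = [1.2047, 0.1805, -3.3503, 2.2905].
Step 2: g^T H^(-1) g = sum_i g_i^2 / H_ii
  = (7.2282)^2/6 + (2.3469)^2/13 + (-6.7005)^2/2 + (6.8716)^2/3
  = 8.7078 + 0.4237 + 22.4484 + 15.7396 = 47.3195
Step 3: Objective decrease = 0.5 * g^T H^(-1) g = 23.6597


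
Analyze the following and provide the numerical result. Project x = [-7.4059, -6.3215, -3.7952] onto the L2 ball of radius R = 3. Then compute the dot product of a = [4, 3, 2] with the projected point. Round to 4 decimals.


Step 1: Compute ||x|| (intermediates to 6 decimals).
||x|| = sqrt((-7.4059)^2 + (-6.3215)^2 + (-3.7952)^2) = 10.450467
Step 2: Project.
Since ||x|| > R, scale = R/||x|| = 3/10.450467 = 0.287069, proj(x) = scale * x
proj(x) = [-2.126004, -1.814707, -1.089484]
Step 3: Dot product.
a^T * proj(x) = 4*(-2.126004) + 3*(-1.814707) + 2*(-1.089484) = -16.1271


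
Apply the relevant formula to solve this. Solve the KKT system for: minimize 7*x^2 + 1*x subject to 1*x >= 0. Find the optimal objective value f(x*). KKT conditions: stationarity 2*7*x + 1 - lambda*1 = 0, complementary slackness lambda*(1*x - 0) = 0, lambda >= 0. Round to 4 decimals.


Step 1: Try lambda = 0 (constraint inactive).
x_unc = -1/(2*7) = -0.0714
Check: 1*-0.0714 = -0.0714 < 0 -- violated!
Step 2: Constraint must be active: 1*x = 0
x* = 0/1 = 0.0
lambda = (2*7*0.0 + 1)/1 = 1.0
Step 3: Compute optimal value.
f(x*) = 7*0.0^2 + 1*0.0 = 0.0


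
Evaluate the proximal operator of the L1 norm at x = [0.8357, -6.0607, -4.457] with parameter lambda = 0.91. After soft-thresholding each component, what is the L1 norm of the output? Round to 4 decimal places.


Soft-thresholding with lambda = 0.91:
prox(0.8357) = sign(0.8357)*max(|0.8357| - 0.91, 0) = 0.0
prox(-6.0607) = sign(-6.0607)*max(|-6.0607| - 0.91, 0) = -5.1507
prox(-4.457) = sign(-4.457)*max(|-4.457| - 0.91, 0) = -3.547
prox(x) = [0.0, -5.1507, -3.547]
||prox(x)||_1 = 0.0 + 5.1507 + 3.547 = 8.6977


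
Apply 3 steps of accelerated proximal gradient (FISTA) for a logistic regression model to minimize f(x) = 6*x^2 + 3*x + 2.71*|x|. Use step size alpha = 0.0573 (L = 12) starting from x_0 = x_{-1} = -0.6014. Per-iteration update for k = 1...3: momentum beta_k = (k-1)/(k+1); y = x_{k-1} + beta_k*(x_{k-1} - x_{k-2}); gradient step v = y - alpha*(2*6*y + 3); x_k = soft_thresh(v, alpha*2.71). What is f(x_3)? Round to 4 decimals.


FISTA on f(x) = 6*x^2 + 3*x + 2.71*|x|
L = 12, alpha = 0.0573
Iteration 1: beta = 0.0, y = -0.6014 + 0.0*(-0.6014 + 0.6014) = -0.6014
  grad(y) = -4.2168, v = y - alpha*grad = -0.3598
  prox(v) = soft_thresh(-0.3598, 0.1553) = -0.2045
Iteration 2: beta = 0.3333, y = -0.2045 + 0.3333*(-0.2045 + 0.6014) = -0.0722
  grad(y) = 2.1337, v = y - alpha*grad = -0.1945
  prox(v) = soft_thresh(-0.1945, 0.1553) = -0.0392
Iteration 3: beta = 0.5, y = -0.0392 + 0.5*(-0.0392 + 0.2045) = 0.0435
  grad(y) = 3.5219, v = y - alpha*grad = -0.1583
  prox(v) = soft_thresh(-0.1583, 0.1553) = -0.003
f(x_3) = 6*(-0.003)^2 + 3*(-0.003) + 2.71*|-0.003| = -0.0008


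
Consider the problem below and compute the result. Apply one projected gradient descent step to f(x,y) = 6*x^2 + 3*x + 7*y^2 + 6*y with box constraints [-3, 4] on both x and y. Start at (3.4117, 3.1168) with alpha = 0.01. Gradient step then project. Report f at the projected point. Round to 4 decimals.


Step 1: Compute gradient at (3.4117, 3.1168).
grad_x = 2*6*3.4117 + 3 = 43.9404
grad_y = 2*7*3.1168 + 6 = 49.6352
Step 2: Gradient step.
x_raw = 3.4117 - 0.01*43.9404 = 2.9723
y_raw = 3.1168 - 0.01*49.6352 = 2.6204
Step 3: Project onto [-3, 4].
x_proj = clip(2.9723) = 2.9723
y_proj = clip(2.6204) = 2.6204
Step 4: Evaluate f.
f(2.9723, 2.6204) = 125.7141


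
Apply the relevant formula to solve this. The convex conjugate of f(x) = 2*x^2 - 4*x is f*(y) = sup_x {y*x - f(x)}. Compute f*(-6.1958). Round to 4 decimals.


f*(y) = sup_x {y*x - a*x^2 - b*x} = sup_x {(y-b)*x - a*x^2}
FOC: (y - b) - 2a*x = 0 => x* = (y - b)/(2a)
x* = (-6.1958 + 4)/(2*2) = -0.549
f*(-6.1958) = (y-b)^2/(4a) = (-6.1958 + 4)^2/(4*2)
= 4.8215/8 = 0.6027


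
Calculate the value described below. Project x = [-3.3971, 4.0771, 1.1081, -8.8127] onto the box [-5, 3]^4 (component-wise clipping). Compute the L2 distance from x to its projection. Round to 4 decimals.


Project each component onto [-5, 3].
clip(-3.3971) = -3.3971, clip(4.0771) = 3.0, clip(1.1081) = 1.1081, clip(-8.8127) = -5.0
Projection = [-3.3971, 3.0, 1.1081, -5.0]
Squared diffs: [0.0, 1.1601, 0.0, 14.5367]
Distance = sqrt(15.6968) = 3.9619


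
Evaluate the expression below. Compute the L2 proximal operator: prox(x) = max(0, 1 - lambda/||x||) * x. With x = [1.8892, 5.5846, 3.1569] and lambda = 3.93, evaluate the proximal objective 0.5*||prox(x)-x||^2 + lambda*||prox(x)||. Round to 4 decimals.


Step 1: Compute ||x||.
||x|| = 6.6875
Step 2: Compute scaling factor.
scale = max(0, 1 - 3.93/6.6875) = 0.4123
Step 3: prox(x) = [0.779, 2.3027, 1.3017]
||prox(x)|| = 2.7575
Step 4: Proximal objective.
0.5*||prox-x||^2 = 7.7225
lambda*||prox|| = 10.837
Total = 18.5595


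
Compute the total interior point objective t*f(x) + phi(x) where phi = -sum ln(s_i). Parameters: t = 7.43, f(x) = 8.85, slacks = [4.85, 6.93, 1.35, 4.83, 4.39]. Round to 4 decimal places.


Step 1: Compute log-barrier.
ln values: [1.579, 1.9359, 0.3001, 1.5748, 1.4793]
phi = -(1.579 + 1.9359 + 0.3001 + 1.5748 + 1.4793) = -6.8691
Step 2: Compute augmented objective.
t*f(x) = 7.43*8.85 = 65.7555
Total = 65.7555 - 6.8691 = 58.8864


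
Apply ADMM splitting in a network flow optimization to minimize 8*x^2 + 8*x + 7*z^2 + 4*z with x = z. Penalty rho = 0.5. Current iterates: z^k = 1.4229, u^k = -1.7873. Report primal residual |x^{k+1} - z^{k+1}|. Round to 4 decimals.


ADMM iteration with rho = 0.5, z^k = 1.4229, u^k = -1.7873
Step 1: x-update.
Minimize 8*x^2 + 8*x + (0.5/2)*(x - 1.4229 - 1.7873)^2
FOC: (2*8 + 0.5)*x = -8 + 0.5*(1.4229 + 1.7873)
x^{k+1} = -0.3876
Step 2: z-update.
Minimize 7*z^2 + 4*z + (0.5/2)*(-0.3876 - z - 1.7873)^2
FOC: (2*7 + 0.5)*z = -4 + 0.5*(-0.3876 - 1.7873)
z^{k+1} = -0.3509
Step 3: u-update.
u^{k+1} = -1.7873 - 0.3876 + 0.3509 = -1.824
Step 4: Primal residual = |-0.3876 + 0.3509| = 0.0367


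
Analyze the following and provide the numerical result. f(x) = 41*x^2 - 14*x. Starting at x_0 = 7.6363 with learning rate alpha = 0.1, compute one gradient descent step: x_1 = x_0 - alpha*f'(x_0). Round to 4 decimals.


We compute the gradient at x_0 and apply the update.
f'(x) = 82*x - 14
f'(7.6363) = 82*7.6363 - 14 = 612.1766
x_1 = 7.6363 - 0.1*612.1766 = -53.5814


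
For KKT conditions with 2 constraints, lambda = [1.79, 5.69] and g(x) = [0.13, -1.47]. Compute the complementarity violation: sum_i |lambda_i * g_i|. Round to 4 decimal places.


KKT complementary slackness check:
lambda_1 * g_1 = 1.79 * 0.13 = 0.2327
lambda_2 * g_2 = 5.69 * -1.47 = -8.3643
Total violation = 0.2327 + 8.3643 = 8.597


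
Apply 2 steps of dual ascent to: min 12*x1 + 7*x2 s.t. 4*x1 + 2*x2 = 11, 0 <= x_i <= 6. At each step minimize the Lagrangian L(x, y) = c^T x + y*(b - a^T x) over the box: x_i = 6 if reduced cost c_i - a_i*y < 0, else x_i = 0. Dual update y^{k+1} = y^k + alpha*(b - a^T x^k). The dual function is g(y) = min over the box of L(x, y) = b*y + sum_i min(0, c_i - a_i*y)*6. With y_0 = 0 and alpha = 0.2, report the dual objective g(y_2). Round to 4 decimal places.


Dual ascent for LP: min 12*x1 + 7*x2, 4*x1 + 2*x2 = 11, 0 <= x_i <= 6
Step 1: y^k = 0.0, reduced costs: (12.0, 7.0)
  x^k = (0.0, 0.0), subgradient = b - a^T x = 11.0
  y^{k+1} = 0.0 + 0.2*11.0 = 2.2
Step 2: y^k = 2.2, reduced costs: (3.2, 2.6)
  x^k = (0.0, 0.0), subgradient = b - a^T x = 11.0
  y^{k+1} = 2.2 + 0.2*11.0 = 4.4
Dual objective at y_2 = 4.4: reduced costs (-5.6, -1.8), box minimizer x = (6.0, 6.0)
g(y_2) = b*y + (c1 - a1*y)*x1 + (c2 - a2*y)*x2 = 11*4.4 + (-5.6)*6.0 + (-1.8)*6.0 = 48.4 - 33.6 - 10.8 = 4.0


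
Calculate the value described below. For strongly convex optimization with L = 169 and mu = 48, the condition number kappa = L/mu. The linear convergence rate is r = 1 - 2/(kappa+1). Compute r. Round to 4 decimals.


Step 1: Compute the condition number.
kappa = L/mu = 169/48 = 3.5208
Step 2: Compute the convergence rate.
r = 1 - 2/(kappa + 1) = 1 - 2*mu/(L + mu) = (L - mu)/(L + mu) = 121/217 = 0.5576


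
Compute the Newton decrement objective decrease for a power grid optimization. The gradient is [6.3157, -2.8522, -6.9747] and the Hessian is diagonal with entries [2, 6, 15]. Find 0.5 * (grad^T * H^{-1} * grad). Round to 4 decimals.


Step 1: H is diagonal, so H^(-1) * g = [3.1579, -0.4754, -0.465].
Step 2: g^T H^(-1) g = sum_i g_i^2 / H_ii
  = (6.3157)^2/2 + (-2.8522)^2/6 + (-6.9747)^2/15
  = 19.944 + 1.3558 + 3.2431 = 24.543
Step 3: Objective decrease = 0.5 * g^T H^(-1) g = 12.2715


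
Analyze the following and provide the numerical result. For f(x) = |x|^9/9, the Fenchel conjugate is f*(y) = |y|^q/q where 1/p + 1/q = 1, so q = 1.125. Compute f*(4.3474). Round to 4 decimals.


The conjugate exponent q satisfies 1/p + 1/q = 1.
p = 9, so q = 9/(9 - 1) = 1.125
|y|^q = 4.3474^1.125 = 5.2241
f*(4.3474) = 5.2241 / 1.125 = 4.6436


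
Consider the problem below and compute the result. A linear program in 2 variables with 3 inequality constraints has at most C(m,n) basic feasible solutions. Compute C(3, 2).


Each vertex corresponds to some choice of n active constraints out of m, so the number of vertices is at most C(m, n) = m! / (n!(m-n)!).
m = 3, n = 2
Numerator: 3 * 2
Denominator: 2! = 2
C(3, 2) = 3


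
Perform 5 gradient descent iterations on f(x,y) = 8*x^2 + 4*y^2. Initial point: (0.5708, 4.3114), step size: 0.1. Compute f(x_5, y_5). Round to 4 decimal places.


Gradient descent on f(x,y) = 8*x^2 + 4*y^2.
Starting point: (0.5708, 4.3114), alpha = 0.1
Step 1: grad_x = 2*8*0.5708 = 9.1328, grad_y = 2*4*4.3114 = 34.4912
  x_1 = 0.5708 - 0.1*9.1328 = -0.3425
  y_1 = 4.3114 - 0.1*34.4912 = 0.8623
Step 2: grad_x = 2*8*-0.3425 = -5.4797, grad_y = 2*4*0.8623 = 6.8982
  x_2 = -0.3425 - 0.1*-5.4797 = 0.2055
  y_2 = 0.8623 - 0.1*6.8982 = 0.1725
Step 3: grad_x = 2*8*0.2055 = 3.2878, grad_y = 2*4*0.1725 = 1.3796
  x_3 = 0.2055 - 0.1*3.2878 = -0.1233
  y_3 = 0.1725 - 0.1*1.3796 = 0.0345
Step 4: grad_x = 2*8*-0.1233 = -1.9727, grad_y = 2*4*0.0345 = 0.2759
  x_4 = -0.1233 - 0.1*-1.9727 = 0.074
  y_4 = 0.0345 - 0.1*0.2759 = 0.0069
Step 5: grad_x = 2*8*0.074 = 1.1836, grad_y = 2*4*0.0069 = 0.0552
  x_5 = 0.074 - 0.1*1.1836 = -0.0444
  y_5 = 0.0069 - 0.1*0.0552 = 0.0014
f(-0.0444, 0.0014) = 8*(-0.0444)^2 + 4*0.0014^2 = 0.0158


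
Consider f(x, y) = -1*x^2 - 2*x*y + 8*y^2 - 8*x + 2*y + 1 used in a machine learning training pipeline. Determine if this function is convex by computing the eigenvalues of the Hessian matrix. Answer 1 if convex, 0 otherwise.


The Hessian of f(x,y) = -1*x^2 - 2*x*y + 8*y^2 - 8*x + 2*y + 1 is:
H = [[-2, -2], [-2, 16]]
Trace = -2 + 16 = 14
Determinant = -2*16 - (-2)^2 = -36
Discriminant = (14)^2 - 4*-36 = 340.0
Eigenvalues: lambda_1 = -2.2195, lambda_2 = 16.2195
The function is not convex.

0


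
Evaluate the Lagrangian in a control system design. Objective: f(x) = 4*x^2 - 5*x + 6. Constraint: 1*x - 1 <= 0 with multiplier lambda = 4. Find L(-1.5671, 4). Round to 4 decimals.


Step 1: Evaluate f(x).
f(-1.5671) = 4*(-1.5671)^2 - 5*(-1.5671) + 6 = 23.6587
Step 2: Evaluate g(x).
g(-1.5671) = 1*-1.5671 - 1 = -2.5671
Step 3: Compute Lagrangian.
L = 23.6587 + 4*-2.5671 = 13.3903


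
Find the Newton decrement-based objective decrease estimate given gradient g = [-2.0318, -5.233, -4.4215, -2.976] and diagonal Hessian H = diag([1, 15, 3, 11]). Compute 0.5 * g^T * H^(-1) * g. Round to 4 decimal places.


Step 1: H is diagonal, so H^(-1) * g = [-2.0318, -0.3489, -1.4738, -0.2705].
Step 2: g^T H^(-1) g = sum_i g_i^2 / H_ii
  = (-2.0318)^2/1 + (-5.233)^2/15 + (-4.4215)^2/3 + (-2.976)^2/11
  = 4.1282 + 1.8256 + 6.5166 + 0.8051 = 13.2755
Step 3: Objective decrease = 0.5 * g^T H^(-1) g = 6.6378


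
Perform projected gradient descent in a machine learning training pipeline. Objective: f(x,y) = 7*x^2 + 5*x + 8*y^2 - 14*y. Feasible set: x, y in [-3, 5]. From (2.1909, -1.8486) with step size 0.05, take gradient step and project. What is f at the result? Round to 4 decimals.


Step 1: Compute gradient at (2.1909, -1.8486).
grad_x = 2*7*2.1909 + 5 = 35.6726
grad_y = 2*8*-1.8486 - 14 = -43.5776
Step 2: Gradient step.
x_raw = 2.1909 - 0.05*35.6726 = 0.4073
y_raw = -1.8486 - 0.05*-43.5776 = 0.3303
Step 3: Project onto [-3, 5].
x_proj = clip(0.4073) = 0.4073
y_proj = clip(0.3303) = 0.3303
Step 4: Evaluate f.
f(0.4073, 0.3303) = -0.5538


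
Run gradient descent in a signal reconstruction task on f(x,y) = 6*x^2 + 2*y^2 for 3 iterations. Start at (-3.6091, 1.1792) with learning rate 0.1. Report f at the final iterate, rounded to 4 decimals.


Gradient descent on f(x,y) = 6*x^2 + 2*y^2.
Starting point: (-3.6091, 1.1792), alpha = 0.1
Step 1: grad_x = 2*6*-3.6091 = -43.3092, grad_y = 2*2*1.1792 = 4.7168
  x_1 = -3.6091 - 0.1*-43.3092 = 0.7218
  y_1 = 1.1792 - 0.1*4.7168 = 0.7075
Step 2: grad_x = 2*6*0.7218 = 8.6618, grad_y = 2*2*0.7075 = 2.8301
  x_2 = 0.7218 - 0.1*8.6618 = -0.1444
  y_2 = 0.7075 - 0.1*2.8301 = 0.4245
Step 3: grad_x = 2*6*-0.1444 = -1.7324, grad_y = 2*2*0.4245 = 1.698
  x_3 = -0.1444 - 0.1*-1.7324 = 0.0289
  y_3 = 0.4245 - 0.1*1.698 = 0.2547
f(0.0289, 0.2547) = 6*0.0289^2 + 2*0.2547^2 = 0.1348


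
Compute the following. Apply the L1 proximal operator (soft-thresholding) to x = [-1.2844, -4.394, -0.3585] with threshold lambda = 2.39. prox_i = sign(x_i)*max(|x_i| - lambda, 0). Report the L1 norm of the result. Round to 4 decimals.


Soft-thresholding with lambda = 2.39:
prox(-1.2844) = sign(-1.2844)*max(|-1.2844| - 2.39, 0) = 0.0
prox(-4.394) = sign(-4.394)*max(|-4.394| - 2.39, 0) = -2.004
prox(-0.3585) = sign(-0.3585)*max(|-0.3585| - 2.39, 0) = 0.0
prox(x) = [0.0, -2.004, 0.0]
||prox(x)||_1 = 0.0 + 2.004 + 0.0 = 2.004


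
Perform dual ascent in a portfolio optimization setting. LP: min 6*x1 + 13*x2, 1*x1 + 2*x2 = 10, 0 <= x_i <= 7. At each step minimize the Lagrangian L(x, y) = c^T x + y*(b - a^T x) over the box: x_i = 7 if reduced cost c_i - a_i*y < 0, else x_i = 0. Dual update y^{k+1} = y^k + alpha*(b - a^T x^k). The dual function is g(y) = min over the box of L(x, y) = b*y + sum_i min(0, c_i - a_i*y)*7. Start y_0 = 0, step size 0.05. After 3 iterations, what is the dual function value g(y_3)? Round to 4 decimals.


Dual ascent for LP: min 6*x1 + 13*x2, 1*x1 + 2*x2 = 10, 0 <= x_i <= 7
Step 1: y^k = 0.0, reduced costs: (6.0, 13.0)
  x^k = (0.0, 0.0), subgradient = b - a^T x = 10.0
  y^{k+1} = 0.0 + 0.05*10.0 = 0.5
Step 2: y^k = 0.5, reduced costs: (5.5, 12.0)
  x^k = (0.0, 0.0), subgradient = b - a^T x = 10.0
  y^{k+1} = 0.5 + 0.05*10.0 = 1.0
Step 3: y^k = 1.0, reduced costs: (5.0, 11.0)
  x^k = (0.0, 0.0), subgradient = b - a^T x = 10.0
  y^{k+1} = 1.0 + 0.05*10.0 = 1.5
Dual objective at y_3 = 1.5: reduced costs (4.5, 10.0), box minimizer x = (0.0, 0.0)
g(y_3) = b*y + (c1 - a1*y)*x1 + (c2 - a2*y)*x2 = 10*1.5 + 4.5*0.0 + 10.0*0.0 = 15.0 + 0.0 + 0.0 = 15.0


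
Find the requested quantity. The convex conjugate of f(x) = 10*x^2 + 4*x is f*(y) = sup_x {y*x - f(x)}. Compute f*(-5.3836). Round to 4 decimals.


f*(y) = sup_x {y*x - a*x^2 - b*x} = sup_x {(y-b)*x - a*x^2}
FOC: (y - b) - 2a*x = 0 => x* = (y - b)/(2a)
x* = (-5.3836 - 4)/(2*10) = -0.4692
f*(-5.3836) = (y-b)^2/(4a) = (-5.3836 - 4)^2/(4*10)
= 88.0519/40 = 2.2013


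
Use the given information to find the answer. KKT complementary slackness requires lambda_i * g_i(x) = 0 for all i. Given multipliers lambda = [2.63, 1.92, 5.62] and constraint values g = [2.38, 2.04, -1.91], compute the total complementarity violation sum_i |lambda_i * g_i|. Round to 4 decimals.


KKT complementary slackness check:
lambda_1 * g_1 = 2.63 * 2.38 = 6.2594
lambda_2 * g_2 = 1.92 * 2.04 = 3.9168
lambda_3 * g_3 = 5.62 * -1.91 = -10.7342
Total violation = 6.2594 + 3.9168 + 10.7342 = 20.9104


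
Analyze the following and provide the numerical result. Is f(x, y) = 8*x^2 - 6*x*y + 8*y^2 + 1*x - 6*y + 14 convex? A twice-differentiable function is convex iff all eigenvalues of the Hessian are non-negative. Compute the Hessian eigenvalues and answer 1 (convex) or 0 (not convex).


The Hessian of f(x,y) = 8*x^2 - 6*x*y + 8*y^2 + 1*x - 6*y + 14 is:
H = [[16, -6], [-6, 16]]
Trace = 16 + 16 = 32
Determinant = 16*16 - (-6)^2 = 220
Discriminant = (32)^2 - 4*220 = 144.0
Eigenvalues: lambda_1 = 10.0, lambda_2 = 22.0
The function is convex.

1


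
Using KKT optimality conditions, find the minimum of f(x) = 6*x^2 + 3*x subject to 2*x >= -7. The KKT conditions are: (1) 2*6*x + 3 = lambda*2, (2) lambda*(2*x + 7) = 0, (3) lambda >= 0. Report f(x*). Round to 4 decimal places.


Step 1: Try lambda = 0 (constraint inactive).
Stationarity: 2*6*x + 3 = 0
x* = -3/(2*6) = -0.25
Check constraint: 2*-0.25 = -0.5 >= -7 -- satisfied.
Step 2: Compute optimal value.
f(x*) = 6*(-0.25)^2 + 3*(-0.25) = -0.375


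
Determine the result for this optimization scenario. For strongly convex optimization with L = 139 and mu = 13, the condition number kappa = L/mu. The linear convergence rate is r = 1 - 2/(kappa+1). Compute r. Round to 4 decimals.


Step 1: Compute the condition number.
kappa = L/mu = 139/13 = 10.6923
Step 2: Compute the convergence rate.
r = 1 - 2/(kappa + 1) = 1 - 2*mu/(L + mu) = (L - mu)/(L + mu) = 126/152 = 0.8289


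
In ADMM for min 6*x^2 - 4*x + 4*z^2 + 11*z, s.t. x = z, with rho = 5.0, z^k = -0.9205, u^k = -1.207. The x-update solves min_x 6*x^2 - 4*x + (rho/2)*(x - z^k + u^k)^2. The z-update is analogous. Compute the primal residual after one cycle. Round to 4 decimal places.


ADMM iteration with rho = 5.0, z^k = -0.9205, u^k = -1.207
Step 1: x-update.
Minimize 6*x^2 - 4*x + (5.0/2)*(x + 0.9205 - 1.207)^2
FOC: (2*6 + 5.0)*x = 4 + 5.0*(-0.9205 + 1.207)
x^{k+1} = 0.3196
Step 2: z-update.
Minimize 4*z^2 + 11*z + (5.0/2)*(0.3196 - z - 1.207)^2
FOC: (2*4 + 5.0)*z = -11 + 5.0*(0.3196 - 1.207)
z^{k+1} = -1.1875
Step 3: u-update.
u^{k+1} = -1.207 + 0.3196 + 1.1875 = 0.3
Step 4: Primal residual = |0.3196 + 1.1875| = 1.507


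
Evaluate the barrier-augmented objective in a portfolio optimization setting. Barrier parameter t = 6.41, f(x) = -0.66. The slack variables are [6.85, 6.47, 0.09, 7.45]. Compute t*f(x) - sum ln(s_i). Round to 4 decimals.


Step 1: Compute log-barrier.
ln values: [1.9242, 1.8672, -2.4079, 2.0082]
phi = -(1.9242 + 1.8672 - 2.4079 + 2.0082) = -3.3917
Step 2: Compute augmented objective.
t*f(x) = 6.41*-0.66 = -4.2306
Total = -4.2306 - 3.3917 = -7.6223


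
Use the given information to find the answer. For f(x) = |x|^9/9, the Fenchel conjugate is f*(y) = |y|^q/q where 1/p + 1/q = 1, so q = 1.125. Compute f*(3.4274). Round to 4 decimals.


The conjugate exponent q satisfies 1/p + 1/q = 1.
p = 9, so q = 9/(9 - 1) = 1.125
|y|^q = 3.4274^1.125 = 3.9979
f*(3.4274) = 3.9979 / 1.125 = 3.5537


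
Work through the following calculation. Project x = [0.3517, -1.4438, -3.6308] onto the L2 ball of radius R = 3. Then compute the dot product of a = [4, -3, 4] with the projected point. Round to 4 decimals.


Step 1: Compute ||x|| (intermediates to 6 decimals).
||x|| = sqrt(0.3517^2 + (-1.4438)^2 + (-3.6308)^2) = 3.923131
Step 2: Project.
Since ||x|| > R, scale = R/||x|| = 3/3.923131 = 0.764695, proj(x) = scale * x
proj(x) = [0.268943, -1.104067, -2.776455]
Step 3: Dot product.
a^T * proj(x) = 4*0.268943 - 3*(-1.104067) + 4*(-2.776455) = -6.7178


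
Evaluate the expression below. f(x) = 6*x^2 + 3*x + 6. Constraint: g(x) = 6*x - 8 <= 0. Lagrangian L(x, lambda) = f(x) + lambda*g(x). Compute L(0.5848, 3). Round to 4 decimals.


Step 1: Evaluate f(x).
f(0.5848) = 6*0.5848^2 + 3*0.5848 + 6 = 9.8063
Step 2: Evaluate g(x).
g(0.5848) = 6*0.5848 - 8 = -4.4912
Step 3: Compute Lagrangian.
L = 9.8063 + 3*-4.4912 = -3.6673


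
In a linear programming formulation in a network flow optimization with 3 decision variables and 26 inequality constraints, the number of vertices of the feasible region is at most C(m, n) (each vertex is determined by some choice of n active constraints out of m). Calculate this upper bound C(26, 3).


Each vertex corresponds to some choice of n active constraints out of m, so the number of vertices is at most C(m, n) = m! / (n!(m-n)!).
m = 26, n = 3
Numerator: 26 * 25 * 24
Denominator: 3! = 6
C(26, 3) = 2600


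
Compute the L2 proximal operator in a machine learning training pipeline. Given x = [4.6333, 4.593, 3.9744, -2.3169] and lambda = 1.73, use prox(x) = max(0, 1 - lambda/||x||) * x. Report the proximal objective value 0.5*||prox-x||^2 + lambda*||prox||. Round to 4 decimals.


Step 1: Compute ||x||.
||x|| = 7.9829
Step 2: Compute scaling factor.
scale = max(0, 1 - 1.73/7.9829) = 0.7833
Step 3: prox(x) = [3.6292, 3.5976, 3.1131, -1.8148]
||prox(x)|| = 6.2529
Step 4: Proximal objective.
0.5*||prox-x||^2 = 1.4965
lambda*||prox|| = 10.8175
Total = 12.314


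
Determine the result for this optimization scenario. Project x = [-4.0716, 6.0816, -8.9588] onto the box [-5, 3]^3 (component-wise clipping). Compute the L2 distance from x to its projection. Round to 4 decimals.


Project each component onto [-5, 3].
clip(-4.0716) = -4.0716, clip(6.0816) = 3.0, clip(-8.9588) = -5.0
Projection = [-4.0716, 3.0, -5.0]
Squared diffs: [0.0, 9.4963, 15.6721]
Distance = sqrt(25.1684) = 5.0168


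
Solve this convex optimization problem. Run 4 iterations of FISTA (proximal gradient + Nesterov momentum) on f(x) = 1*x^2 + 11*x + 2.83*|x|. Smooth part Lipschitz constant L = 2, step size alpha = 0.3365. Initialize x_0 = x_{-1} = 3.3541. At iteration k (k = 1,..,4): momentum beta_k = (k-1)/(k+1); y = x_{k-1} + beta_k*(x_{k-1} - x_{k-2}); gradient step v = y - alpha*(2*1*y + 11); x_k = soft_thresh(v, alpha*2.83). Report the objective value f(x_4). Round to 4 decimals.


FISTA on f(x) = 1*x^2 + 11*x + 2.83*|x|
L = 2, alpha = 0.3365
Iteration 1: beta = 0.0, y = 3.3541 + 0.0*(3.3541 - 3.3541) = 3.3541
  grad(y) = 17.7082, v = y - alpha*grad = -2.6047
  prox(v) = soft_thresh(-2.6047, 0.9523) = -1.6524
Iteration 2: beta = 0.3333, y = -1.6524 + 0.3333*(-1.6524 - 3.3541) = -3.3213
  grad(y) = 4.3575, v = y - alpha*grad = -4.7875
  prox(v) = soft_thresh(-4.7875, 0.9523) = -3.8353
Iteration 3: beta = 0.5, y = -3.8353 + 0.5*(-3.8353 + 1.6524) = -4.9267
  grad(y) = 1.1467, v = y - alpha*grad = -5.3125
  prox(v) = soft_thresh(-5.3125, 0.9523) = -4.3602
Iteration 4: beta = 0.6, y = -4.3602 + 0.6*(-4.3602 + 3.8353) = -4.6752
  grad(y) = 1.6496, v = y - alpha*grad = -5.2303
  prox(v) = soft_thresh(-5.2303, 0.9523) = -4.278
f(x_4) = 1*(-4.278)^2 + 11*(-4.278) + 2.83*|-4.278| = -16.65


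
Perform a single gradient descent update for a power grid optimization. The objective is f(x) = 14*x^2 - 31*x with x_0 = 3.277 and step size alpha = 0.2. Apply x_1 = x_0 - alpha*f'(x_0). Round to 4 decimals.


We compute the gradient at x_0 and apply the update.
f'(x) = 28*x - 31
f'(3.277) = 28*3.277 - 31 = 60.756
x_1 = 3.277 - 0.2*60.756 = -8.8742


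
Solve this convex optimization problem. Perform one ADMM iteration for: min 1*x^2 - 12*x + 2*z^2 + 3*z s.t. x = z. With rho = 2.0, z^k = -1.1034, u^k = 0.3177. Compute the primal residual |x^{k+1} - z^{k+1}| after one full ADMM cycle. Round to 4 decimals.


ADMM iteration with rho = 2.0, z^k = -1.1034, u^k = 0.3177
Step 1: x-update.
Minimize 1*x^2 - 12*x + (2.0/2)*(x + 1.1034 + 0.3177)^2
FOC: (2*1 + 2.0)*x = 12 + 2.0*(-1.1034 - 0.3177)
x^{k+1} = 2.2895
Step 2: z-update.
Minimize 2*z^2 + 3*z + (2.0/2)*(2.2895 - z + 0.3177)^2
FOC: (2*2 + 2.0)*z = -3 + 2.0*(2.2895 + 0.3177)
z^{k+1} = 0.3691
Step 3: u-update.
u^{k+1} = 0.3177 + 2.2895 - 0.3691 = 2.2381
Step 4: Primal residual = |2.2895 - 0.3691| = 1.9204


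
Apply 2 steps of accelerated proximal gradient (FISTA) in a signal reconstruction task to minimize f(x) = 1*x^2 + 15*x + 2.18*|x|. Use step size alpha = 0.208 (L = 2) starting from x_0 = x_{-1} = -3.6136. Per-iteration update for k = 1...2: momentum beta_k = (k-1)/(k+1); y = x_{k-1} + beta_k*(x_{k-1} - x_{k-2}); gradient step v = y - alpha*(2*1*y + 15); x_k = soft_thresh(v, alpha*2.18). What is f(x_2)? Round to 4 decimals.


FISTA on f(x) = 1*x^2 + 15*x + 2.18*|x|
L = 2, alpha = 0.208
Iteration 1: beta = 0.0, y = -3.6136 + 0.0*(-3.6136 + 3.6136) = -3.6136
  grad(y) = 7.7728, v = y - alpha*grad = -5.2303
  prox(v) = soft_thresh(-5.2303, 0.4534) = -4.7769
Iteration 2: beta = 0.3333, y = -4.7769 + 0.3333*(-4.7769 + 3.6136) = -5.1647
  grad(y) = 4.6707, v = y - alpha*grad = -6.1362
  prox(v) = soft_thresh(-6.1362, 0.4534) = -5.6827
f(x_2) = 1*(-5.6827)^2 + 15*(-5.6827) + 2.18*|-5.6827| = -40.5592
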